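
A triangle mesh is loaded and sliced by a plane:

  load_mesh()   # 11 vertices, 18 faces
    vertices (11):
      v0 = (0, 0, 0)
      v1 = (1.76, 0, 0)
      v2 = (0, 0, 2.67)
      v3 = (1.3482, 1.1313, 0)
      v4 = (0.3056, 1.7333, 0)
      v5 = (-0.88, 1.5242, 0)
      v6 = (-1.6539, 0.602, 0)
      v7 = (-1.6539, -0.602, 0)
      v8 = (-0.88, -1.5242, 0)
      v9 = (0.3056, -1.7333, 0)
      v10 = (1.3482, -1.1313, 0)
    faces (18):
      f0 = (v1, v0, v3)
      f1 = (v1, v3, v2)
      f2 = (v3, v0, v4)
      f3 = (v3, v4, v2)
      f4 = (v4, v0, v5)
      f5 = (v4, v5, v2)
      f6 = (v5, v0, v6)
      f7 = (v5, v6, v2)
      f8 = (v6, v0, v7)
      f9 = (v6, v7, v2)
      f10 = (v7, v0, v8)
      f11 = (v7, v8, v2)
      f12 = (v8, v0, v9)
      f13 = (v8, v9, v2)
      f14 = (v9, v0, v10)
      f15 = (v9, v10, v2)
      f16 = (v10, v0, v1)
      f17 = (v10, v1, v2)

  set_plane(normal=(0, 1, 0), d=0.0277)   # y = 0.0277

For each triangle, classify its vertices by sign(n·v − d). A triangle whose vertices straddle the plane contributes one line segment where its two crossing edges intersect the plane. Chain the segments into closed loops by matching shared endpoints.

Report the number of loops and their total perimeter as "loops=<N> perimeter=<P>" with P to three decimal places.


Straddling triangles (10 of 18):
  (v1,v0,v3) [--+] → (0.0330108, 0.0277, 0)–(1.74992, 0.0277, 0)  len=1.7169
  (v1,v3,v2) [-+-] → (1.74992, 0.0277, 0)–(0.0330108, 0.0277, 2.60462)  len=3.1196
  (v3,v0,v4) [+-+] → (0.0330108, 0.0277, 0)–(0.00488382, 0.0277, 0)  len=0.0281
  (v3,v4,v2) [++-] → (0.00488382, 0.0277, 2.62733)–(0.0330108, 0.0277, 2.60462)  len=0.0361
  (v4,v0,v5) [+-+] → (0.00488382, 0.0277, 0)–(-0.0159927, 0.0277, 0)  len=0.0209
  (v4,v5,v2) [++-] → (-0.0159927, 0.0277, 2.62148)–(0.00488382, 0.0277, 2.62733)  len=0.0217
  (v5,v0,v6) [+-+] → (-0.0159927, 0.0277, 0)–(-0.0761014, 0.0277, 0)  len=0.0601
  (v5,v6,v2) [++-] → (-0.0761014, 0.0277, 2.54714)–(-0.0159927, 0.0277, 2.62148)  len=0.0956
  (v6,v0,v7) [+--] → (-0.0761014, 0.0277, 0)–(-1.6539, 0.0277, 0)  len=1.5778
  (v6,v7,v2) [+--] → (-1.6539, 0.0277, 0)–(-0.0761014, 0.0277, 2.54714)  len=2.9962

Chained into 1 loop(s):
  loop 1: 10 segments, perimeter = 9.6731
Total perimeter = 9.673

loops=1 perimeter=9.673


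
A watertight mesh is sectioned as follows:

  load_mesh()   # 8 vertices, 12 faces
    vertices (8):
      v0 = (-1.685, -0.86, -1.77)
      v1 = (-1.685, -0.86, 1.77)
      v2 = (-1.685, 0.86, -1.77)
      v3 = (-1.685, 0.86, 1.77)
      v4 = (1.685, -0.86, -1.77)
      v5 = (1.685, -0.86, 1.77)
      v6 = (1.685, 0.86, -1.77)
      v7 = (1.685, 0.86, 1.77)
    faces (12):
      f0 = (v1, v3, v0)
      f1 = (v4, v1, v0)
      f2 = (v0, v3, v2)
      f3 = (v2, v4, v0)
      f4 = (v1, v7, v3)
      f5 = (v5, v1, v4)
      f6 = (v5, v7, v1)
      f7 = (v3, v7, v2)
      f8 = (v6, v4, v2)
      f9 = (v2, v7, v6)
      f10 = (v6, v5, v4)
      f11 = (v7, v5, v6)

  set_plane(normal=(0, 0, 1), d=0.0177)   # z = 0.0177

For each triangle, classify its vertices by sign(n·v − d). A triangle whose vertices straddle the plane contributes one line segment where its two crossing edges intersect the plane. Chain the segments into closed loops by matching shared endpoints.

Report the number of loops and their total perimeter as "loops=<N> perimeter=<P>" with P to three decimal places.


Straddling triangles (8 of 12):
  (v1,v3,v0) [++-] → (-1.685, 0.0086, 0.0177)–(-1.685, -0.86, 0.0177)  len=0.8686
  (v4,v1,v0) [-+-] → (-0.01685, -0.86, 0.0177)–(-1.685, -0.86, 0.0177)  len=1.6682
  (v0,v3,v2) [-+-] → (-1.685, 0.0086, 0.0177)–(-1.685, 0.86, 0.0177)  len=0.8514
  (v5,v1,v4) [++-] → (-0.01685, -0.86, 0.0177)–(1.685, -0.86, 0.0177)  len=1.7019
  (v3,v7,v2) [++-] → (0.01685, 0.86, 0.0177)–(-1.685, 0.86, 0.0177)  len=1.7019
  (v2,v7,v6) [-+-] → (0.01685, 0.86, 0.0177)–(1.685, 0.86, 0.0177)  len=1.6682
  (v6,v5,v4) [-+-] → (1.685, -0.0086, 0.0177)–(1.685, -0.86, 0.0177)  len=0.8514
  (v7,v5,v6) [++-] → (1.685, -0.0086, 0.0177)–(1.685, 0.86, 0.0177)  len=0.8686

Chained into 1 loop(s):
  loop 1: 8 segments, perimeter = 10.1800
Total perimeter = 10.180

loops=1 perimeter=10.180


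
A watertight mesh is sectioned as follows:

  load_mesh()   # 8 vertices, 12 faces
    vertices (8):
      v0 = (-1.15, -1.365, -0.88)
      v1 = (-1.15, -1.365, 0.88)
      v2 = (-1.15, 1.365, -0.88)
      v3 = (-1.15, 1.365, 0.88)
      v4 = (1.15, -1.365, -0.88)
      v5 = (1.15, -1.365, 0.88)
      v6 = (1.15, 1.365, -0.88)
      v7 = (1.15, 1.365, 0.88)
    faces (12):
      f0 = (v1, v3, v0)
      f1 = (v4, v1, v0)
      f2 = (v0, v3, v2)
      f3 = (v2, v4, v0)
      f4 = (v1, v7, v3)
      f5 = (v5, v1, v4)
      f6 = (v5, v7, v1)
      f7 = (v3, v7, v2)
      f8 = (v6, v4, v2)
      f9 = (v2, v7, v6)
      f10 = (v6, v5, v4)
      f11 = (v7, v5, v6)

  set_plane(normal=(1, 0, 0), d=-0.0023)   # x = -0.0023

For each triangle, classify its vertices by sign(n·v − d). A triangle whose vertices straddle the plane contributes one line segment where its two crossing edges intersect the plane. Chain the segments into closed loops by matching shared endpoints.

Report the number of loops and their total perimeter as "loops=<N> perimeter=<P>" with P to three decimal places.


Straddling triangles (8 of 12):
  (v4,v1,v0) [+--] → (-0.0023, -1.365, 0.00176)–(-0.0023, -1.365, -0.88)  len=0.8818
  (v2,v4,v0) [-+-] → (-0.0023, 0.00273, -0.88)–(-0.0023, -1.365, -0.88)  len=1.3677
  (v1,v7,v3) [-+-] → (-0.0023, -0.00273, 0.88)–(-0.0023, 1.365, 0.88)  len=1.3677
  (v5,v1,v4) [+-+] → (-0.0023, -1.365, 0.88)–(-0.0023, -1.365, 0.00176)  len=0.8782
  (v5,v7,v1) [++-] → (-0.0023, -0.00273, 0.88)–(-0.0023, -1.365, 0.88)  len=1.3623
  (v3,v7,v2) [-+-] → (-0.0023, 1.365, 0.88)–(-0.0023, 1.365, -0.00176)  len=0.8818
  (v6,v4,v2) [++-] → (-0.0023, 0.00273, -0.88)–(-0.0023, 1.365, -0.88)  len=1.3623
  (v2,v7,v6) [-++] → (-0.0023, 1.365, -0.00176)–(-0.0023, 1.365, -0.88)  len=0.8782

Chained into 1 loop(s):
  loop 1: 8 segments, perimeter = 8.9800
Total perimeter = 8.980

loops=1 perimeter=8.980


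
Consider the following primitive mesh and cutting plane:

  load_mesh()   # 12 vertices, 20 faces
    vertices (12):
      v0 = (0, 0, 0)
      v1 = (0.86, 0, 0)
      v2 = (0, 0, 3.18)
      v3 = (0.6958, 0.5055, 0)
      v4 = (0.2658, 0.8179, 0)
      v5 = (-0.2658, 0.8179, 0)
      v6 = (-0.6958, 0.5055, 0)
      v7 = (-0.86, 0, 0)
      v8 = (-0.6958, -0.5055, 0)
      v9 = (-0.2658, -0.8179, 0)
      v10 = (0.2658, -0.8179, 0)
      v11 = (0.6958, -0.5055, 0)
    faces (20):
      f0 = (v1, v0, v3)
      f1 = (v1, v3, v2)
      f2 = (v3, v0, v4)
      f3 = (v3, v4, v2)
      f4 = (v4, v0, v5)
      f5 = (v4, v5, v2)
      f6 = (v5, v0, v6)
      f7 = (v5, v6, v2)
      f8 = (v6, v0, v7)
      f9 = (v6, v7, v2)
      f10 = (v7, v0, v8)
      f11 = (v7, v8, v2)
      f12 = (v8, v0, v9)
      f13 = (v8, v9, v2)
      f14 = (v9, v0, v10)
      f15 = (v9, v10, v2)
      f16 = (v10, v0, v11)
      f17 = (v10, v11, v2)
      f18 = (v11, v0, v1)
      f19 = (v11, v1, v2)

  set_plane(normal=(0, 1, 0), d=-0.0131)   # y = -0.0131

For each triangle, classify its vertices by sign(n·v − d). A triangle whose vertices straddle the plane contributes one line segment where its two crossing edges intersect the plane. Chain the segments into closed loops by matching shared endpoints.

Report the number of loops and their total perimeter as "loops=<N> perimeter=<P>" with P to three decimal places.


Straddling triangles (10 of 20):
  (v7,v0,v8) [++-] → (-0.0180316, -0.0131, 0)–(-0.855745, -0.0131, 0)  len=0.8377
  (v7,v8,v2) [+-+] → (-0.855745, -0.0131, 0)–(-0.0180316, -0.0131, 3.09759)  len=3.2089
  (v8,v0,v9) [-+-] → (-0.0180316, -0.0131, 0)–(-0.00425722, -0.0131, 0)  len=0.0138
  (v8,v9,v2) [--+] → (-0.00425722, -0.0131, 3.12907)–(-0.0180316, -0.0131, 3.09759)  len=0.0344
  (v9,v0,v10) [-+-] → (-0.00425722, -0.0131, 0)–(0.00425722, -0.0131, 0)  len=0.0085
  (v9,v10,v2) [--+] → (0.00425722, -0.0131, 3.12907)–(-0.00425722, -0.0131, 3.12907)  len=0.0085
  (v10,v0,v11) [-+-] → (0.00425722, -0.0131, 0)–(0.0180316, -0.0131, 0)  len=0.0138
  (v10,v11,v2) [--+] → (0.0180316, -0.0131, 3.09759)–(0.00425722, -0.0131, 3.12907)  len=0.0344
  (v11,v0,v1) [-++] → (0.0180316, -0.0131, 0)–(0.855745, -0.0131, 0)  len=0.8377
  (v11,v1,v2) [-++] → (0.855745, -0.0131, 0)–(0.0180316, -0.0131, 3.09759)  len=3.2089

Chained into 1 loop(s):
  loop 1: 10 segments, perimeter = 8.2065
Total perimeter = 8.206

loops=1 perimeter=8.206


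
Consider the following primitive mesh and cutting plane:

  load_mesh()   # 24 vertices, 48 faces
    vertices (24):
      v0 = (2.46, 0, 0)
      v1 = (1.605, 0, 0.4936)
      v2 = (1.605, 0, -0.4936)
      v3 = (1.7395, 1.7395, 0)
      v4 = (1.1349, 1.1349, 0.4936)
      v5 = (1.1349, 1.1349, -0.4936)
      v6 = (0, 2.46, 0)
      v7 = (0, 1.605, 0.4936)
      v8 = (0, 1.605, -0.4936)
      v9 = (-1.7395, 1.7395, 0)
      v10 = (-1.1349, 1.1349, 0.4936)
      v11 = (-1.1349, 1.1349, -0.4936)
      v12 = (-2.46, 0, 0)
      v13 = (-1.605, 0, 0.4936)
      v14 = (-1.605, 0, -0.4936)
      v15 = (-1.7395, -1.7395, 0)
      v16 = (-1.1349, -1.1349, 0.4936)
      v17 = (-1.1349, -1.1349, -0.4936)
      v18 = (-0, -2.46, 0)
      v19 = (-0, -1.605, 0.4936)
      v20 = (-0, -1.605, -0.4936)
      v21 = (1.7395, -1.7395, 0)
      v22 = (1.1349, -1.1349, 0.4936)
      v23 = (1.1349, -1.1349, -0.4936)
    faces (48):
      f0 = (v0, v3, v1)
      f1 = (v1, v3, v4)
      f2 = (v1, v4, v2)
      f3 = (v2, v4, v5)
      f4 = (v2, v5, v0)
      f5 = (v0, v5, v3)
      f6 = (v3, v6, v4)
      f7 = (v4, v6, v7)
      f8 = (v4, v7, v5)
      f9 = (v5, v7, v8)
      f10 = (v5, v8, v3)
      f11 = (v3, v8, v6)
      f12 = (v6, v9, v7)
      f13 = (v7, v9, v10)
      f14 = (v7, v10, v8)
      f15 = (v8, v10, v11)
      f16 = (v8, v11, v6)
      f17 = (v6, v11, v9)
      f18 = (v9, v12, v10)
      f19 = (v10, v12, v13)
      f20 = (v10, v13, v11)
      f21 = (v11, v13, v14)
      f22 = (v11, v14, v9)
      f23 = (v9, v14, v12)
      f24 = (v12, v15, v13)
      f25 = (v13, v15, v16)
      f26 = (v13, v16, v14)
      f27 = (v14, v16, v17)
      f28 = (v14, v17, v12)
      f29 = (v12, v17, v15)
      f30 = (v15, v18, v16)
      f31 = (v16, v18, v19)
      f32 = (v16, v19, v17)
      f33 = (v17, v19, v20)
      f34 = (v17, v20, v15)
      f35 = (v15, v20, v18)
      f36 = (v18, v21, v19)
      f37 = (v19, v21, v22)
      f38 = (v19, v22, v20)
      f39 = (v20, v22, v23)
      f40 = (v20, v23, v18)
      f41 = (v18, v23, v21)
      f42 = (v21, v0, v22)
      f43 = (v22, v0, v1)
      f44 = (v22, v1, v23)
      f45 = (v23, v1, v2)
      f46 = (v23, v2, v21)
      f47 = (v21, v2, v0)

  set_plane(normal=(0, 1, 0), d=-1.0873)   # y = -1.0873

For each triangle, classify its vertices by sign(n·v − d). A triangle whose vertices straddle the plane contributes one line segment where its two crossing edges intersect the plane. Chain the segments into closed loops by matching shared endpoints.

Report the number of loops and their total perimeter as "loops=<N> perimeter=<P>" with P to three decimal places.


Straddling triangles (12 of 48):
  (v12,v15,v13) [+-+] → (-2.00964, -1.0873, 0)–(-1.68907, -1.0873, 0.185068)  len=0.3702
  (v13,v15,v16) [+--] → (-1.68907, -1.0873, 0.185068)–(-1.15462, -1.0873, 0.4936)  len=0.6171
  (v13,v16,v14) [+-+] → (-1.15462, -1.0873, 0.4936)–(-1.15462, -1.0873, 0.452195)  len=0.0414
  (v14,v16,v17) [+--] → (-1.15462, -1.0873, 0.452195)–(-1.15462, -1.0873, -0.4936)  len=0.9458
  (v14,v17,v12) [+-+] → (-1.15462, -1.0873, -0.4936)–(-1.19048, -1.0873, -0.472897)  len=0.0414
  (v12,v17,v15) [+--] → (-1.19048, -1.0873, -0.472897)–(-2.00964, -1.0873, 0)  len=0.9459
  (v21,v0,v22) [-+-] → (2.00964, -1.0873, 0)–(1.19048, -1.0873, 0.472897)  len=0.9459
  (v22,v0,v1) [-++] → (1.19048, -1.0873, 0.472897)–(1.15462, -1.0873, 0.4936)  len=0.0414
  (v22,v1,v23) [-+-] → (1.15462, -1.0873, 0.4936)–(1.15462, -1.0873, -0.452195)  len=0.9458
  (v23,v1,v2) [-++] → (1.15462, -1.0873, -0.452195)–(1.15462, -1.0873, -0.4936)  len=0.0414
  (v23,v2,v21) [-+-] → (1.15462, -1.0873, -0.4936)–(1.68907, -1.0873, -0.185068)  len=0.6171
  (v21,v2,v0) [-++] → (1.68907, -1.0873, -0.185068)–(2.00964, -1.0873, 0)  len=0.3702

Chained into 2 loop(s):
  loop 1: 6 segments, perimeter = 2.9617
  loop 2: 6 segments, perimeter = 2.9617
Total perimeter = 5.923

loops=2 perimeter=5.923


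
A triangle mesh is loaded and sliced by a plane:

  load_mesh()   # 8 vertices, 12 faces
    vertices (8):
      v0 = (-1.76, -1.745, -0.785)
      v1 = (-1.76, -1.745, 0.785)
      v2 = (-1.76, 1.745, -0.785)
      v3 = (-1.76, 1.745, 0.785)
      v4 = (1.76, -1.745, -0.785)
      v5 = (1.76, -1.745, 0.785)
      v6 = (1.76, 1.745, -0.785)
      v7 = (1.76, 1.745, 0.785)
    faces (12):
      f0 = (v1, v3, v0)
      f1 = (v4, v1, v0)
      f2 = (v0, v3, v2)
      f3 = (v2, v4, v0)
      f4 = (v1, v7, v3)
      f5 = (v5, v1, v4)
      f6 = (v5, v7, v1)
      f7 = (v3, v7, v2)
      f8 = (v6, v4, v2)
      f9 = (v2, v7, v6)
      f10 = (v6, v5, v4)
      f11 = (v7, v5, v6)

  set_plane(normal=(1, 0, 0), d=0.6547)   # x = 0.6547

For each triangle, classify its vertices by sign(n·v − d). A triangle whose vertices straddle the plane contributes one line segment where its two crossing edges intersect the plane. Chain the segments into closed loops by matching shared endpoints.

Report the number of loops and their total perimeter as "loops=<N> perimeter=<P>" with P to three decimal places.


Straddling triangles (8 of 12):
  (v4,v1,v0) [+--] → (0.6547, -1.745, -0.292011)–(0.6547, -1.745, -0.785)  len=0.4930
  (v2,v4,v0) [-+-] → (0.6547, -0.64912, -0.785)–(0.6547, -1.745, -0.785)  len=1.0959
  (v1,v7,v3) [-+-] → (0.6547, 0.64912, 0.785)–(0.6547, 1.745, 0.785)  len=1.0959
  (v5,v1,v4) [+-+] → (0.6547, -1.745, 0.785)–(0.6547, -1.745, -0.292011)  len=1.0770
  (v5,v7,v1) [++-] → (0.6547, 0.64912, 0.785)–(0.6547, -1.745, 0.785)  len=2.3941
  (v3,v7,v2) [-+-] → (0.6547, 1.745, 0.785)–(0.6547, 1.745, 0.292011)  len=0.4930
  (v6,v4,v2) [++-] → (0.6547, -0.64912, -0.785)–(0.6547, 1.745, -0.785)  len=2.3941
  (v2,v7,v6) [-++] → (0.6547, 1.745, 0.292011)–(0.6547, 1.745, -0.785)  len=1.0770

Chained into 1 loop(s):
  loop 1: 8 segments, perimeter = 10.1200
Total perimeter = 10.120

loops=1 perimeter=10.120


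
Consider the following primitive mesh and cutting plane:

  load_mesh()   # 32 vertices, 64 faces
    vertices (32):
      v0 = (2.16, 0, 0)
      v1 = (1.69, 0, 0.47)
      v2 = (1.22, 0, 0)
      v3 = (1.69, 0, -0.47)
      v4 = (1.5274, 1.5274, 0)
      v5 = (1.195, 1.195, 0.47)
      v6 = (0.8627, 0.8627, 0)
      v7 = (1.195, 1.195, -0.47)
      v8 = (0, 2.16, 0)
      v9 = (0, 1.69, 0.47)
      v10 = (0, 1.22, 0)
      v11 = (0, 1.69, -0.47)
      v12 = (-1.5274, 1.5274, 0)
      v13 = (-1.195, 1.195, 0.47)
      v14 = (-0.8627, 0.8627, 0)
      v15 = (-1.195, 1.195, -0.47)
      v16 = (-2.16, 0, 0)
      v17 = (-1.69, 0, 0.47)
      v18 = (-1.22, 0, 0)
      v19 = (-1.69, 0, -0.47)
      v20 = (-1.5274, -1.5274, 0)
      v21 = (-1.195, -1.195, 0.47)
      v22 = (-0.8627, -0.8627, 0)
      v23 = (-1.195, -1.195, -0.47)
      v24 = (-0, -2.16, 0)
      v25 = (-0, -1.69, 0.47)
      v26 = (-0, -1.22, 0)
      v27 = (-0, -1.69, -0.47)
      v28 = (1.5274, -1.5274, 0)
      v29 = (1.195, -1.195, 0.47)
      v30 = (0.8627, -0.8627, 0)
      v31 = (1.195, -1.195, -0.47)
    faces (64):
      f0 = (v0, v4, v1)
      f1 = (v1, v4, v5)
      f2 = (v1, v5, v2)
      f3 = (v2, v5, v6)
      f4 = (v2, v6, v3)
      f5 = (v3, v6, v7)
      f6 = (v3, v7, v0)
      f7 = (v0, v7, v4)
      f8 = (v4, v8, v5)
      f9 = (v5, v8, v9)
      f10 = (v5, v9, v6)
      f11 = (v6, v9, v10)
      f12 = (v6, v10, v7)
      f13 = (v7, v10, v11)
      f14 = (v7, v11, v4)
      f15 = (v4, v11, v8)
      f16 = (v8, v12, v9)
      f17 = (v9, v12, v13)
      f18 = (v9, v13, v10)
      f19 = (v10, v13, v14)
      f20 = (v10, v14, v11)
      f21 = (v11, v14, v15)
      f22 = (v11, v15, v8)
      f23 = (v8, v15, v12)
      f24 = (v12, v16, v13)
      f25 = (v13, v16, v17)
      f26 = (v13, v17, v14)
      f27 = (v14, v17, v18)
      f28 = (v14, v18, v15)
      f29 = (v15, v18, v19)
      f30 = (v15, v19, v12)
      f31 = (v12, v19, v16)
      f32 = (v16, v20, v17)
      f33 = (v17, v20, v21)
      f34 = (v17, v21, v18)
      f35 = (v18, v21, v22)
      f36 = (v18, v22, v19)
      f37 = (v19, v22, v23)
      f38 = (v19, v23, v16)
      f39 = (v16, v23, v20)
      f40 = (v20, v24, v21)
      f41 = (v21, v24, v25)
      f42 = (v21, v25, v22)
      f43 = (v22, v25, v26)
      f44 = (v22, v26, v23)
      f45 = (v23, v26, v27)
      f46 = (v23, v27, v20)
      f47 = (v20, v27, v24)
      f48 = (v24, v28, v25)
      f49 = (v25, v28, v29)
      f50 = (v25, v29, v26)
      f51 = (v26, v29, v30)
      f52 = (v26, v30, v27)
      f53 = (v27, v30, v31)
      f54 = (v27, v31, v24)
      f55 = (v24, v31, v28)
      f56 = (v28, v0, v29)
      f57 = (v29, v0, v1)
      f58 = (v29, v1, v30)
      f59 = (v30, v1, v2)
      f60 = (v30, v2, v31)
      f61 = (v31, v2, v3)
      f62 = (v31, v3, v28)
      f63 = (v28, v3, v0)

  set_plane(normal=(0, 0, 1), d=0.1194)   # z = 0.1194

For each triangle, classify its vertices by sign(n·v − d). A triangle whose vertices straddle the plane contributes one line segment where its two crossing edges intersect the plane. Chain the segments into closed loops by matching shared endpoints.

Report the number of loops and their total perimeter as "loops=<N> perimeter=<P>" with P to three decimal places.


loops=2 perimeter=20.696

Straddling triangles (32 of 64):
  (v0,v4,v1) [--+] → (1.56871, 1.13938, 0.1194)–(2.0406, 0, 0.1194)  len=1.2332
  (v1,v4,v5) [+-+] → (1.56871, 1.13938, 0.1194)–(1.44296, 1.44296, 0.1194)  len=0.3286
  (v1,v5,v2) [++-] → (1.21365, 0.303581, 0.1194)–(1.3394, 0, 0.1194)  len=0.3286
  (v2,v5,v6) [-+-] → (1.21365, 0.303581, 0.1194)–(0.947118, 0.947118, 0.1194)  len=0.6965
  (v4,v8,v5) [--+] → (0.303581, 1.91485, 0.1194)–(1.44296, 1.44296, 0.1194)  len=1.2332
  (v5,v8,v9) [+-+] → (0.303581, 1.91485, 0.1194)–(0, 2.0406, 0.1194)  len=0.3286
  (v5,v9,v6) [++-] → (0.643537, 1.07287, 0.1194)–(0.947118, 0.947118, 0.1194)  len=0.3286
  (v6,v9,v10) [-+-] → (0.643537, 1.07287, 0.1194)–(0, 1.3394, 0.1194)  len=0.6965
  (v8,v12,v9) [--+] → (-1.13938, 1.56871, 0.1194)–(0, 2.0406, 0.1194)  len=1.2332
  (v9,v12,v13) [+-+] → (-1.13938, 1.56871, 0.1194)–(-1.44296, 1.44296, 0.1194)  len=0.3286
  (v9,v13,v10) [++-] → (-0.303581, 1.21365, 0.1194)–(0, 1.3394, 0.1194)  len=0.3286
  (v10,v13,v14) [-+-] → (-0.303581, 1.21365, 0.1194)–(-0.947118, 0.947118, 0.1194)  len=0.6965
  (v12,v16,v13) [--+] → (-1.91485, 0.303581, 0.1194)–(-1.44296, 1.44296, 0.1194)  len=1.2332
  (v13,v16,v17) [+-+] → (-1.91485, 0.303581, 0.1194)–(-2.0406, 0, 0.1194)  len=0.3286
  (v13,v17,v14) [++-] → (-1.07287, 0.643537, 0.1194)–(-0.947118, 0.947118, 0.1194)  len=0.3286
  (v14,v17,v18) [-+-] → (-1.07287, 0.643537, 0.1194)–(-1.3394, 0, 0.1194)  len=0.6965
  (v16,v20,v17) [--+] → (-1.56871, -1.13938, 0.1194)–(-2.0406, 0, 0.1194)  len=1.2332
  (v17,v20,v21) [+-+] → (-1.56871, -1.13938, 0.1194)–(-1.44296, -1.44296, 0.1194)  len=0.3286
  (v17,v21,v18) [++-] → (-1.21365, -0.303581, 0.1194)–(-1.3394, 0, 0.1194)  len=0.3286
  (v18,v21,v22) [-+-] → (-1.21365, -0.303581, 0.1194)–(-0.947118, -0.947118, 0.1194)  len=0.6965
  (v20,v24,v21) [--+] → (-0.303581, -1.91485, 0.1194)–(-1.44296, -1.44296, 0.1194)  len=1.2332
  (v21,v24,v25) [+-+] → (-0.303581, -1.91485, 0.1194)–(0, -2.0406, 0.1194)  len=0.3286
  (v21,v25,v22) [++-] → (-0.643537, -1.07287, 0.1194)–(-0.947118, -0.947118, 0.1194)  len=0.3286
  (v22,v25,v26) [-+-] → (-0.643537, -1.07287, 0.1194)–(0, -1.3394, 0.1194)  len=0.6965
  (v24,v28,v25) [--+] → (1.13938, -1.56871, 0.1194)–(0, -2.0406, 0.1194)  len=1.2332
  (v25,v28,v29) [+-+] → (1.13938, -1.56871, 0.1194)–(1.44296, -1.44296, 0.1194)  len=0.3286
  (v25,v29,v26) [++-] → (0.303581, -1.21365, 0.1194)–(0, -1.3394, 0.1194)  len=0.3286
  (v26,v29,v30) [-+-] → (0.303581, -1.21365, 0.1194)–(0.947118, -0.947118, 0.1194)  len=0.6965
  (v28,v0,v29) [--+] → (1.91485, -0.303581, 0.1194)–(1.44296, -1.44296, 0.1194)  len=1.2332
  (v29,v0,v1) [+-+] → (1.91485, -0.303581, 0.1194)–(2.0406, 0, 0.1194)  len=0.3286
  (v29,v1,v30) [++-] → (1.07287, -0.643537, 0.1194)–(0.947118, -0.947118, 0.1194)  len=0.3286
  (v30,v1,v2) [-+-] → (1.07287, -0.643537, 0.1194)–(1.3394, 0, 0.1194)  len=0.6965

Chained into 2 loop(s):
  loop 1: 16 segments, perimeter = 12.4946
  loop 2: 16 segments, perimeter = 8.2011
Total perimeter = 20.696


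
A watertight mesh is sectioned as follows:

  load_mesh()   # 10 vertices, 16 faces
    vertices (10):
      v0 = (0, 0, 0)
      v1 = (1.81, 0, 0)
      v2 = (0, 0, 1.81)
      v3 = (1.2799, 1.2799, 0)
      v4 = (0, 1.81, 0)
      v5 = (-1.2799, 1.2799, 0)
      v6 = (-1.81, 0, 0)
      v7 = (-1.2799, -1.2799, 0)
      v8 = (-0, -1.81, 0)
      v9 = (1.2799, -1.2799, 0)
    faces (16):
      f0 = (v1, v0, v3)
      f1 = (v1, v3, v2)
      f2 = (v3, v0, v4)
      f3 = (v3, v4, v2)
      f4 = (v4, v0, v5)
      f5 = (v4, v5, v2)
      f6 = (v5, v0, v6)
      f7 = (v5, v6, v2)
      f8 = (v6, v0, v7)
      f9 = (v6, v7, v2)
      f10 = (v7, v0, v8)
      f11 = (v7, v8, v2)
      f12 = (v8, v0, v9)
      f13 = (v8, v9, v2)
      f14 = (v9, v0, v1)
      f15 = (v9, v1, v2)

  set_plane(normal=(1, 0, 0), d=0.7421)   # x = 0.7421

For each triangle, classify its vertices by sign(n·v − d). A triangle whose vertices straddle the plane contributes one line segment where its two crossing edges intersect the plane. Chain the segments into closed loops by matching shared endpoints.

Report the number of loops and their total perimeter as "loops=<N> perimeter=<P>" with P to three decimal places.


loops=1 perimeter=6.763

Straddling triangles (8 of 16):
  (v1,v0,v3) [+-+] → (0.7421, 0, 0)–(0.7421, 0.7421, 0)  len=0.7421
  (v1,v3,v2) [++-] → (0.7421, 0.7421, 0.760542)–(0.7421, 0, 1.0679)  len=0.8032
  (v3,v0,v4) [+--] → (0.7421, 0.7421, 0)–(0.7421, 1.50264, 0)  len=0.7605
  (v3,v4,v2) [+--] → (0.7421, 1.50264, 0)–(0.7421, 0.7421, 0.760542)  len=1.0756
  (v8,v0,v9) [--+] → (0.7421, -0.7421, 0)–(0.7421, -1.50264, 0)  len=0.7605
  (v8,v9,v2) [-+-] → (0.7421, -1.50264, 0)–(0.7421, -0.7421, 0.760542)  len=1.0756
  (v9,v0,v1) [+-+] → (0.7421, -0.7421, 0)–(0.7421, 0, 0)  len=0.7421
  (v9,v1,v2) [++-] → (0.7421, 0, 1.0679)–(0.7421, -0.7421, 0.760542)  len=0.8032

Chained into 1 loop(s):
  loop 1: 8 segments, perimeter = 6.7629
Total perimeter = 6.763


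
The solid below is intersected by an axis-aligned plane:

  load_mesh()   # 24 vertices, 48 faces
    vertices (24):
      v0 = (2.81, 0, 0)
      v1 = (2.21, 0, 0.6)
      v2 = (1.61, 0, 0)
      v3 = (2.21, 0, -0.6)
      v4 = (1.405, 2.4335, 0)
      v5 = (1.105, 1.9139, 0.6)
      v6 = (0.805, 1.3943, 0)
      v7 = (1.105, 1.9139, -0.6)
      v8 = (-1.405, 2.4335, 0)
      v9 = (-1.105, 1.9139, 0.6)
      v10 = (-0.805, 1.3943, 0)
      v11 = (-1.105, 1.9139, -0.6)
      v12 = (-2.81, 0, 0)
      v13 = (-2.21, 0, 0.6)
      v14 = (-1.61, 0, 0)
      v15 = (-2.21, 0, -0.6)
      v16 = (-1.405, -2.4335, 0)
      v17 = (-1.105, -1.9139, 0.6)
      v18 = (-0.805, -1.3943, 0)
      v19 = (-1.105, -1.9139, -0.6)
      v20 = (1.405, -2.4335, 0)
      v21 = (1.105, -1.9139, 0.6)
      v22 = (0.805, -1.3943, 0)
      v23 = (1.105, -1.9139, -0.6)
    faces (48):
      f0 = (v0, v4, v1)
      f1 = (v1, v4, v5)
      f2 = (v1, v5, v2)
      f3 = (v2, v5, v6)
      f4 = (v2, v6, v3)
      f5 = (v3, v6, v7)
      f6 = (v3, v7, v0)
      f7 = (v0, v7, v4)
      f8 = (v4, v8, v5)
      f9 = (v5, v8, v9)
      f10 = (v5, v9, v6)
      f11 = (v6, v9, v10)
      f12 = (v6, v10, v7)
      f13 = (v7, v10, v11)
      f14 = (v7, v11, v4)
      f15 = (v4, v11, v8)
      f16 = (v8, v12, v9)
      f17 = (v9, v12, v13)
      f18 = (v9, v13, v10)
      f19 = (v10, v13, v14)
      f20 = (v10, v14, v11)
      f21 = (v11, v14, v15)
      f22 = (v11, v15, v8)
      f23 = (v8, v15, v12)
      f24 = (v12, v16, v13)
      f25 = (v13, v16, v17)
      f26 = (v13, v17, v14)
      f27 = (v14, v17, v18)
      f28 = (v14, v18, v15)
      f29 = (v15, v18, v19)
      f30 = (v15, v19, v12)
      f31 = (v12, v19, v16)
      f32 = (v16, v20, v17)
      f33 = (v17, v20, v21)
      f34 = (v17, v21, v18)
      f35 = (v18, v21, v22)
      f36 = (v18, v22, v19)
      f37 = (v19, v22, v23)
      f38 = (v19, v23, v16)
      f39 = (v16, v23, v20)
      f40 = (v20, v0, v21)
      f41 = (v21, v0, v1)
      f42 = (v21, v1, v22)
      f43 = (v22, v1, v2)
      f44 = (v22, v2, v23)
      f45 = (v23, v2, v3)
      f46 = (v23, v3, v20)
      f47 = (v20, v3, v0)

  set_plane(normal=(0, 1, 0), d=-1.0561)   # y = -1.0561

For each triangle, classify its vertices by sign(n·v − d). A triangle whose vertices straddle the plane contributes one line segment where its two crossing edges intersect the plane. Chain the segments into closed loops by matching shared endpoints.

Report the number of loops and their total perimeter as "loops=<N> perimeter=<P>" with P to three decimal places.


loops=2 perimeter=6.788

Straddling triangles (16 of 48):
  (v12,v16,v13) [+-+] → (-2.20025, -1.0561, 0)–(-1.86064, -1.0561, 0.33961)  len=0.4803
  (v13,v16,v17) [+--] → (-1.86064, -1.0561, 0.33961)–(-1.60026, -1.0561, 0.6)  len=0.3682
  (v13,v17,v14) [+-+] → (-1.60026, -1.0561, 0.6)–(-1.33134, -1.0561, 0.331083)  len=0.3803
  (v14,v17,v18) [+--] → (-1.33134, -1.0561, 0.331083)–(-1.00026, -1.0561, 0)  len=0.4682
  (v14,v18,v15) [+-+] → (-1.00026, -1.0561, 0)–(-1.1458, -1.0561, -0.145535)  len=0.2058
  (v15,v18,v19) [+--] → (-1.1458, -1.0561, -0.145535)–(-1.60026, -1.0561, -0.6)  len=0.6427
  (v15,v19,v12) [+-+] → (-1.60026, -1.0561, -0.6)–(-1.86917, -1.0561, -0.331083)  len=0.3803
  (v12,v19,v16) [+--] → (-1.86917, -1.0561, -0.331083)–(-2.20025, -1.0561, 0)  len=0.4682
  (v20,v0,v21) [-+-] → (2.20025, -1.0561, 0)–(1.86917, -1.0561, 0.331083)  len=0.4682
  (v21,v0,v1) [-++] → (1.86917, -1.0561, 0.331083)–(1.60026, -1.0561, 0.6)  len=0.3803
  (v21,v1,v22) [-+-] → (1.60026, -1.0561, 0.6)–(1.1458, -1.0561, 0.145535)  len=0.6427
  (v22,v1,v2) [-++] → (1.1458, -1.0561, 0.145535)–(1.00026, -1.0561, 0)  len=0.2058
  (v22,v2,v23) [-+-] → (1.00026, -1.0561, 0)–(1.33134, -1.0561, -0.331083)  len=0.4682
  (v23,v2,v3) [-++] → (1.33134, -1.0561, -0.331083)–(1.60026, -1.0561, -0.6)  len=0.3803
  (v23,v3,v20) [-+-] → (1.60026, -1.0561, -0.6)–(1.86064, -1.0561, -0.33961)  len=0.3682
  (v20,v3,v0) [-++] → (1.86064, -1.0561, -0.33961)–(2.20025, -1.0561, 0)  len=0.4803

Chained into 2 loop(s):
  loop 1: 8 segments, perimeter = 3.3941
  loop 2: 8 segments, perimeter = 3.3941
Total perimeter = 6.788


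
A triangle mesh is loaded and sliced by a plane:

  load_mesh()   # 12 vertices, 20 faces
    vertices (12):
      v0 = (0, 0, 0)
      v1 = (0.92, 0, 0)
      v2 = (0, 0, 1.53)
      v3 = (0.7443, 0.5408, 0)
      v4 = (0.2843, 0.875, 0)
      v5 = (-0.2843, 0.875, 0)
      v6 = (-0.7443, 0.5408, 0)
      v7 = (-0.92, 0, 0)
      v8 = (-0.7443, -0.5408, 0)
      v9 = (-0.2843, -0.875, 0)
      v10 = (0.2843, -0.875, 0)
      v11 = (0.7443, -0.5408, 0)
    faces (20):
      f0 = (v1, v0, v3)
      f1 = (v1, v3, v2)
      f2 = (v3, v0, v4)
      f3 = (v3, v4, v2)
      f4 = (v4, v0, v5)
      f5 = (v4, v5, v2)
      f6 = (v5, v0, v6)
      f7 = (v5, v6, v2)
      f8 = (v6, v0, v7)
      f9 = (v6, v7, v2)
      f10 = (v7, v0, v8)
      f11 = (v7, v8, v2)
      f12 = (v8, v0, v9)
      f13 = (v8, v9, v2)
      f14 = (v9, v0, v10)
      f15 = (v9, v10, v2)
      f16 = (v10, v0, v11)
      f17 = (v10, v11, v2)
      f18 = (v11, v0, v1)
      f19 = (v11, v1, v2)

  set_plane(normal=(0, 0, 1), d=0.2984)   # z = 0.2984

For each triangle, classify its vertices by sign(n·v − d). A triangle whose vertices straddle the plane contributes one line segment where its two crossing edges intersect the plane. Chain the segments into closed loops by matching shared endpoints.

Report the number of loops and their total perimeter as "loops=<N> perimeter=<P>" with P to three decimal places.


loops=1 perimeter=4.577

Straddling triangles (10 of 20):
  (v1,v3,v2) [--+] → (0.599137, 0.435326, 0.2984)–(0.74057, 0, 0.2984)  len=0.4577
  (v3,v4,v2) [--+] → (0.228852, 0.704346, 0.2984)–(0.599137, 0.435326, 0.2984)  len=0.4577
  (v4,v5,v2) [--+] → (-0.228852, 0.704346, 0.2984)–(0.228852, 0.704346, 0.2984)  len=0.4577
  (v5,v6,v2) [--+] → (-0.599137, 0.435326, 0.2984)–(-0.228852, 0.704346, 0.2984)  len=0.4577
  (v6,v7,v2) [--+] → (-0.74057, 0, 0.2984)–(-0.599137, 0.435326, 0.2984)  len=0.4577
  (v7,v8,v2) [--+] → (-0.599137, -0.435326, 0.2984)–(-0.74057, 0, 0.2984)  len=0.4577
  (v8,v9,v2) [--+] → (-0.228852, -0.704346, 0.2984)–(-0.599137, -0.435326, 0.2984)  len=0.4577
  (v9,v10,v2) [--+] → (0.228852, -0.704346, 0.2984)–(-0.228852, -0.704346, 0.2984)  len=0.4577
  (v10,v11,v2) [--+] → (0.599137, -0.435326, 0.2984)–(0.228852, -0.704346, 0.2984)  len=0.4577
  (v11,v1,v2) [--+] → (0.74057, 0, 0.2984)–(0.599137, -0.435326, 0.2984)  len=0.4577

Chained into 1 loop(s):
  loop 1: 10 segments, perimeter = 4.5771
Total perimeter = 4.577


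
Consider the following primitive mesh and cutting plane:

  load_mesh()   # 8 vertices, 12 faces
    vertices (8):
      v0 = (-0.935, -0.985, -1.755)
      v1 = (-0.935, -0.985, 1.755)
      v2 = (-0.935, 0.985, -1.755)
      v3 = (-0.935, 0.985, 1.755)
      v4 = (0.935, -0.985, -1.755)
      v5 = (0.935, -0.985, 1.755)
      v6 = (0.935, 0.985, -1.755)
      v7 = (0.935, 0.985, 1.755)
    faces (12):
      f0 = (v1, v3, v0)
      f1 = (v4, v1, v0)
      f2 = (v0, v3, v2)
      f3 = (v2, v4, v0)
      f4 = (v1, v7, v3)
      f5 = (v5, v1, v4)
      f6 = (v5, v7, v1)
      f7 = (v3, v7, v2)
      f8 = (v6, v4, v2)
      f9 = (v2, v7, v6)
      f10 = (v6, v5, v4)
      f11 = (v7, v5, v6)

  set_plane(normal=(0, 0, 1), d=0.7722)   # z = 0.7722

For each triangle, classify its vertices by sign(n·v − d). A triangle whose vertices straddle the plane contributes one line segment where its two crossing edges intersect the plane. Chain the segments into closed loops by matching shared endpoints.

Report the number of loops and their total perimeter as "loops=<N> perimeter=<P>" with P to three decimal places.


Straddling triangles (8 of 12):
  (v1,v3,v0) [++-] → (-0.935, 0.4334, 0.7722)–(-0.935, -0.985, 0.7722)  len=1.4184
  (v4,v1,v0) [-+-] → (-0.4114, -0.985, 0.7722)–(-0.935, -0.985, 0.7722)  len=0.5236
  (v0,v3,v2) [-+-] → (-0.935, 0.4334, 0.7722)–(-0.935, 0.985, 0.7722)  len=0.5516
  (v5,v1,v4) [++-] → (-0.4114, -0.985, 0.7722)–(0.935, -0.985, 0.7722)  len=1.3464
  (v3,v7,v2) [++-] → (0.4114, 0.985, 0.7722)–(-0.935, 0.985, 0.7722)  len=1.3464
  (v2,v7,v6) [-+-] → (0.4114, 0.985, 0.7722)–(0.935, 0.985, 0.7722)  len=0.5236
  (v6,v5,v4) [-+-] → (0.935, -0.4334, 0.7722)–(0.935, -0.985, 0.7722)  len=0.5516
  (v7,v5,v6) [++-] → (0.935, -0.4334, 0.7722)–(0.935, 0.985, 0.7722)  len=1.4184

Chained into 1 loop(s):
  loop 1: 8 segments, perimeter = 7.6800
Total perimeter = 7.680

loops=1 perimeter=7.680


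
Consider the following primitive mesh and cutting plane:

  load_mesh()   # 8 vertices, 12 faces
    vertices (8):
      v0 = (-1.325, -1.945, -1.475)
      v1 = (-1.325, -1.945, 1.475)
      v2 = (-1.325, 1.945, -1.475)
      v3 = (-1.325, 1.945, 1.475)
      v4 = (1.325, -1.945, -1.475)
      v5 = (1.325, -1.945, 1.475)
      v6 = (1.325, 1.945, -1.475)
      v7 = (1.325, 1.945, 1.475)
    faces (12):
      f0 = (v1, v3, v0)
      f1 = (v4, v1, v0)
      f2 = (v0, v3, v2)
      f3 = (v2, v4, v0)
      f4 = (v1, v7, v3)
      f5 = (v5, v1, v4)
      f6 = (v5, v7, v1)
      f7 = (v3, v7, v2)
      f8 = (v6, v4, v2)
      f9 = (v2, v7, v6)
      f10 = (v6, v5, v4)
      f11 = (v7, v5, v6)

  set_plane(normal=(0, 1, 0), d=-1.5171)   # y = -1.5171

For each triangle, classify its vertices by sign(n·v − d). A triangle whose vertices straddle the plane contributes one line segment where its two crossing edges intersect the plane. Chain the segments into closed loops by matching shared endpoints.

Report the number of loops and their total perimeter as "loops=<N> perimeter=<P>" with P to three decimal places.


loops=1 perimeter=11.200

Straddling triangles (8 of 12):
  (v1,v3,v0) [-+-] → (-1.325, -1.5171, 1.475)–(-1.325, -1.5171, -1.1505)  len=2.6255
  (v0,v3,v2) [-++] → (-1.325, -1.5171, -1.1505)–(-1.325, -1.5171, -1.475)  len=0.3245
  (v2,v4,v0) [+--] → (1.0335, -1.5171, -1.475)–(-1.325, -1.5171, -1.475)  len=2.3585
  (v1,v7,v3) [-++] → (-1.0335, -1.5171, 1.475)–(-1.325, -1.5171, 1.475)  len=0.2915
  (v5,v7,v1) [-+-] → (1.325, -1.5171, 1.475)–(-1.0335, -1.5171, 1.475)  len=2.3585
  (v6,v4,v2) [+-+] → (1.325, -1.5171, -1.475)–(1.0335, -1.5171, -1.475)  len=0.2915
  (v6,v5,v4) [+--] → (1.325, -1.5171, 1.1505)–(1.325, -1.5171, -1.475)  len=2.6255
  (v7,v5,v6) [+-+] → (1.325, -1.5171, 1.475)–(1.325, -1.5171, 1.1505)  len=0.3245

Chained into 1 loop(s):
  loop 1: 8 segments, perimeter = 11.2000
Total perimeter = 11.200


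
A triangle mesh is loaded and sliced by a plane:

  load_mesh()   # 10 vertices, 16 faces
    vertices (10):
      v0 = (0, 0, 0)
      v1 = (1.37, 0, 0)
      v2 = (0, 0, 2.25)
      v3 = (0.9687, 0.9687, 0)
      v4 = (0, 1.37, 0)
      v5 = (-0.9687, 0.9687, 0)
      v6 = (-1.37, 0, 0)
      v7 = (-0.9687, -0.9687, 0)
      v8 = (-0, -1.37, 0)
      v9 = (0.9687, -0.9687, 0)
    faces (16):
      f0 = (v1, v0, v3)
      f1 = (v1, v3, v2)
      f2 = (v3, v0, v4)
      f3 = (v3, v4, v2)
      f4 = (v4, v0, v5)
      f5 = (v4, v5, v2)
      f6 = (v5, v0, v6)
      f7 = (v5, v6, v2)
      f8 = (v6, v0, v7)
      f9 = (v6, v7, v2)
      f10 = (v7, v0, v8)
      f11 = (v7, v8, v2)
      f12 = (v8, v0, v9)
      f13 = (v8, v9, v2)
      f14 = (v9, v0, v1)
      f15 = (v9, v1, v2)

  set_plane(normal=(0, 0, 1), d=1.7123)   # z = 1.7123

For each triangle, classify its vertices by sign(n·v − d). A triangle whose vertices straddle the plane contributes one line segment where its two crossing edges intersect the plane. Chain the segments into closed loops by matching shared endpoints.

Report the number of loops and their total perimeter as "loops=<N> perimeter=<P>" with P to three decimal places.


Straddling triangles (8 of 16):
  (v1,v3,v2) [--+] → (0.231498, 0.231498, 1.7123)–(0.3274, 0, 1.7123)  len=0.2506
  (v3,v4,v2) [--+] → (0, 0.3274, 1.7123)–(0.231498, 0.231498, 1.7123)  len=0.2506
  (v4,v5,v2) [--+] → (-0.231498, 0.231498, 1.7123)–(0, 0.3274, 1.7123)  len=0.2506
  (v5,v6,v2) [--+] → (-0.3274, 0, 1.7123)–(-0.231498, 0.231498, 1.7123)  len=0.2506
  (v6,v7,v2) [--+] → (-0.231498, -0.231498, 1.7123)–(-0.3274, 0, 1.7123)  len=0.2506
  (v7,v8,v2) [--+] → (0, -0.3274, 1.7123)–(-0.231498, -0.231498, 1.7123)  len=0.2506
  (v8,v9,v2) [--+] → (0.231498, -0.231498, 1.7123)–(0, -0.3274, 1.7123)  len=0.2506
  (v9,v1,v2) [--+] → (0.3274, 0, 1.7123)–(0.231498, -0.231498, 1.7123)  len=0.2506

Chained into 1 loop(s):
  loop 1: 8 segments, perimeter = 2.0046
Total perimeter = 2.005

loops=1 perimeter=2.005


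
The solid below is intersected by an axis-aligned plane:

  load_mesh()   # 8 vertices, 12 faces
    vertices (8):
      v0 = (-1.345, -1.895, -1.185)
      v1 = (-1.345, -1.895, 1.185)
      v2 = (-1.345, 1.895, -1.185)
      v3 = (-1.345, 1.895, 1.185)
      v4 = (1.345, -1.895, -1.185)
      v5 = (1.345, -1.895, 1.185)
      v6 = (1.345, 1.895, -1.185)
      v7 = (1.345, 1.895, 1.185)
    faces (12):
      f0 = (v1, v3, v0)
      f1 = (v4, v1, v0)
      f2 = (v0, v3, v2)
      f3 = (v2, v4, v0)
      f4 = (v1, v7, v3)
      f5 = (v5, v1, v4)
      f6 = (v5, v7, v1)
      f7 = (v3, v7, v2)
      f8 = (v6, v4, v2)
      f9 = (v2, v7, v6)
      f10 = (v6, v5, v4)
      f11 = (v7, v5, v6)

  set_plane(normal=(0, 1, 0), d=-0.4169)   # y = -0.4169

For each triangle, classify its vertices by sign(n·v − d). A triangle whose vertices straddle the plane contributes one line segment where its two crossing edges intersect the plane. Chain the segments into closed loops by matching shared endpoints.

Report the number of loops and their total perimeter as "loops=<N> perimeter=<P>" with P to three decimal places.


Straddling triangles (8 of 12):
  (v1,v3,v0) [-+-] → (-1.345, -0.4169, 1.185)–(-1.345, -0.4169, -0.2607)  len=1.4457
  (v0,v3,v2) [-++] → (-1.345, -0.4169, -0.2607)–(-1.345, -0.4169, -1.185)  len=0.9243
  (v2,v4,v0) [+--] → (0.2959, -0.4169, -1.185)–(-1.345, -0.4169, -1.185)  len=1.6409
  (v1,v7,v3) [-++] → (-0.2959, -0.4169, 1.185)–(-1.345, -0.4169, 1.185)  len=1.0491
  (v5,v7,v1) [-+-] → (1.345, -0.4169, 1.185)–(-0.2959, -0.4169, 1.185)  len=1.6409
  (v6,v4,v2) [+-+] → (1.345, -0.4169, -1.185)–(0.2959, -0.4169, -1.185)  len=1.0491
  (v6,v5,v4) [+--] → (1.345, -0.4169, 0.2607)–(1.345, -0.4169, -1.185)  len=1.4457
  (v7,v5,v6) [+-+] → (1.345, -0.4169, 1.185)–(1.345, -0.4169, 0.2607)  len=0.9243

Chained into 1 loop(s):
  loop 1: 8 segments, perimeter = 10.1200
Total perimeter = 10.120

loops=1 perimeter=10.120


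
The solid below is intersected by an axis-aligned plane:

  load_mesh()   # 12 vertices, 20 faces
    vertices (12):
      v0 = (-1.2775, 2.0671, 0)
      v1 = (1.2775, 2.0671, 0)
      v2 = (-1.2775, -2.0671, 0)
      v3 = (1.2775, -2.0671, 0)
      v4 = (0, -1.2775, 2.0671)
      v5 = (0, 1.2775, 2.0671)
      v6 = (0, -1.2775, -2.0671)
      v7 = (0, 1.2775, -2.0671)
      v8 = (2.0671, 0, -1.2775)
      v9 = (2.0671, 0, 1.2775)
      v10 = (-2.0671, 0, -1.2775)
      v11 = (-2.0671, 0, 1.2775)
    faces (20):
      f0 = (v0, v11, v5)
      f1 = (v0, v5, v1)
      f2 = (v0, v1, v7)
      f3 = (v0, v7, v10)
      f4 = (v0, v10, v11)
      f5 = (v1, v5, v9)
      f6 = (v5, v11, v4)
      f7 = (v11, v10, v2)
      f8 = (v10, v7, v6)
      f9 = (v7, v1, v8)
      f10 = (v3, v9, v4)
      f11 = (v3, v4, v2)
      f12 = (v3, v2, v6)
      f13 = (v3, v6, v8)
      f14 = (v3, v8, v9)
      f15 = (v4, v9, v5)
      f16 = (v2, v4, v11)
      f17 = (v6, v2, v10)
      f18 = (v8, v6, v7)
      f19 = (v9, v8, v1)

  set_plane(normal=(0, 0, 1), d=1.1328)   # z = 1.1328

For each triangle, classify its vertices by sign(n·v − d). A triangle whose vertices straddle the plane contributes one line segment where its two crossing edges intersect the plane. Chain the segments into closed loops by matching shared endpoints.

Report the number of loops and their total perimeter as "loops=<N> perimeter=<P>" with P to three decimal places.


loops=1 perimeter=11.233

Straddling triangles (10 of 20):
  (v0,v11,v5) [-++] → (-1.97766, 0.234136, 1.1328)–(-0.577412, 1.63439, 1.1328)  len=1.9803
  (v0,v5,v1) [-+-] → (-0.577412, 1.63439, 1.1328)–(0.577412, 1.63439, 1.1328)  len=1.1548
  (v0,v10,v11) [--+] → (-2.0671, 0, 1.1328)–(-1.97766, 0.234136, 1.1328)  len=0.2506
  (v1,v5,v9) [-++] → (0.577412, 1.63439, 1.1328)–(1.97766, 0.234136, 1.1328)  len=1.9803
  (v11,v10,v2) [+--] → (-2.0671, 0, 1.1328)–(-1.97766, -0.234136, 1.1328)  len=0.2506
  (v3,v9,v4) [-++] → (1.97766, -0.234136, 1.1328)–(0.577412, -1.63439, 1.1328)  len=1.9803
  (v3,v4,v2) [-+-] → (0.577412, -1.63439, 1.1328)–(-0.577412, -1.63439, 1.1328)  len=1.1548
  (v3,v8,v9) [--+] → (2.0671, 0, 1.1328)–(1.97766, -0.234136, 1.1328)  len=0.2506
  (v2,v4,v11) [-++] → (-0.577412, -1.63439, 1.1328)–(-1.97766, -0.234136, 1.1328)  len=1.9803
  (v9,v8,v1) [+--] → (2.0671, 0, 1.1328)–(1.97766, 0.234136, 1.1328)  len=0.2506

Chained into 1 loop(s):
  loop 1: 10 segments, perimeter = 11.2332
Total perimeter = 11.233


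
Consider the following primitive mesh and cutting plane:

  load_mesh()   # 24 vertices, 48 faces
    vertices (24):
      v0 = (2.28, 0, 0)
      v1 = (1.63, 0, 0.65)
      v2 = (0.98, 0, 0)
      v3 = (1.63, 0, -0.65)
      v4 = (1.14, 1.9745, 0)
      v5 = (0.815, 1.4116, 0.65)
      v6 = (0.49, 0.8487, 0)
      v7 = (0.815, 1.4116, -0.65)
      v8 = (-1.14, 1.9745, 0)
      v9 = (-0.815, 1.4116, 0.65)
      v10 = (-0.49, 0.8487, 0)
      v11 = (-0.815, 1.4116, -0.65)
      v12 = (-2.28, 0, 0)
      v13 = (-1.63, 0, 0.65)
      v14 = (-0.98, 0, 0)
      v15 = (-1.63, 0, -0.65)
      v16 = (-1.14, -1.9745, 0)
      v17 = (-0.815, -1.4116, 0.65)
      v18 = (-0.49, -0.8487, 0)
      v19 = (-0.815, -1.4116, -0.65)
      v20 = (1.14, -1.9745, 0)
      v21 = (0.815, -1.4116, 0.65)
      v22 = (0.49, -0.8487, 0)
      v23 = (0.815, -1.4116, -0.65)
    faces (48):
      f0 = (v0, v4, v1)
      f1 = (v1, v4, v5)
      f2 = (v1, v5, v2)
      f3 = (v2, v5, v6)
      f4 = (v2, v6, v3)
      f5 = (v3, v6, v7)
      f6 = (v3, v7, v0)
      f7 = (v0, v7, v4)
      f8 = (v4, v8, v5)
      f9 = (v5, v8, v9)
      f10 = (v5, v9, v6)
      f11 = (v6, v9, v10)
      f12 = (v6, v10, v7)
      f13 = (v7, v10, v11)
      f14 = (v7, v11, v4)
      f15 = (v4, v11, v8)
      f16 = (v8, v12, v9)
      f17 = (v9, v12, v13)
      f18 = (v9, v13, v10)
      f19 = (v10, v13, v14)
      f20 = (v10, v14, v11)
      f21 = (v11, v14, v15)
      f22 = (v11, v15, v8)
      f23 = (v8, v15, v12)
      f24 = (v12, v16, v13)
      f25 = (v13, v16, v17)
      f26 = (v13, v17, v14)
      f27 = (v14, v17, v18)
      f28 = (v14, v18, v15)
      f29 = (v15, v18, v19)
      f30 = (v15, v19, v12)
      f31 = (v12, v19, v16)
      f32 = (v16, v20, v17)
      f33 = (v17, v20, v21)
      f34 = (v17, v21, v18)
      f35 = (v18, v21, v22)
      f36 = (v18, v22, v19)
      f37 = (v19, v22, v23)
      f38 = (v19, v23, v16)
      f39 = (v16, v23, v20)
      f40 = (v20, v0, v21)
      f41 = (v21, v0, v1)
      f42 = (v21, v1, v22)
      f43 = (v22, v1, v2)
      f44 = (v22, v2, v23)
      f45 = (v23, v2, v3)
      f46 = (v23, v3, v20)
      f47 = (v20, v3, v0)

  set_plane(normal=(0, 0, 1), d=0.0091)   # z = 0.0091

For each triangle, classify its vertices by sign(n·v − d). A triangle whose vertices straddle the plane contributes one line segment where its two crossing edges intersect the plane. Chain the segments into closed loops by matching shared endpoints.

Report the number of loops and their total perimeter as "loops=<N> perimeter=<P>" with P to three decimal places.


loops=2 perimeter=19.560

Straddling triangles (24 of 48):
  (v0,v4,v1) [--+] → (1.14686, 1.94686, 0.0091)–(2.2709, 0, 0.0091)  len=2.2480
  (v1,v4,v5) [+-+] → (1.14686, 1.94686, 0.0091)–(1.13545, 1.96662, 0.0091)  len=0.0228
  (v1,v5,v2) [++-] → (0.97769, 0.0197624, 0.0091)–(0.9891, 0, 0.0091)  len=0.0228
  (v2,v5,v6) [-+-] → (0.97769, 0.0197624, 0.0091)–(0.49455, 0.856581, 0.0091)  len=0.9663
  (v4,v8,v5) [--+] → (-1.11263, 1.96662, 0.0091)–(1.13545, 1.96662, 0.0091)  len=2.2481
  (v5,v8,v9) [+-+] → (-1.11263, 1.96662, 0.0091)–(-1.13545, 1.96662, 0.0091)  len=0.0228
  (v5,v9,v6) [++-] → (0.47173, 0.856581, 0.0091)–(0.49455, 0.856581, 0.0091)  len=0.0228
  (v6,v9,v10) [-+-] → (0.47173, 0.856581, 0.0091)–(-0.49455, 0.856581, 0.0091)  len=0.9663
  (v8,v12,v9) [--+] → (-2.25949, 0.0197624, 0.0091)–(-1.13545, 1.96662, 0.0091)  len=2.2480
  (v9,v12,v13) [+-+] → (-2.25949, 0.0197624, 0.0091)–(-2.2709, 0, 0.0091)  len=0.0228
  (v9,v13,v10) [++-] → (-0.50596, 0.836818, 0.0091)–(-0.49455, 0.856581, 0.0091)  len=0.0228
  (v10,v13,v14) [-+-] → (-0.50596, 0.836818, 0.0091)–(-0.9891, 0, 0.0091)  len=0.9663
  (v12,v16,v13) [--+] → (-1.14686, -1.94686, 0.0091)–(-2.2709, 0, 0.0091)  len=2.2480
  (v13,v16,v17) [+-+] → (-1.14686, -1.94686, 0.0091)–(-1.13545, -1.96662, 0.0091)  len=0.0228
  (v13,v17,v14) [++-] → (-0.97769, -0.0197624, 0.0091)–(-0.9891, 0, 0.0091)  len=0.0228
  (v14,v17,v18) [-+-] → (-0.97769, -0.0197624, 0.0091)–(-0.49455, -0.856581, 0.0091)  len=0.9663
  (v16,v20,v17) [--+] → (1.11263, -1.96662, 0.0091)–(-1.13545, -1.96662, 0.0091)  len=2.2481
  (v17,v20,v21) [+-+] → (1.11263, -1.96662, 0.0091)–(1.13545, -1.96662, 0.0091)  len=0.0228
  (v17,v21,v18) [++-] → (-0.47173, -0.856581, 0.0091)–(-0.49455, -0.856581, 0.0091)  len=0.0228
  (v18,v21,v22) [-+-] → (-0.47173, -0.856581, 0.0091)–(0.49455, -0.856581, 0.0091)  len=0.9663
  (v20,v0,v21) [--+] → (2.25949, -0.0197624, 0.0091)–(1.13545, -1.96662, 0.0091)  len=2.2480
  (v21,v0,v1) [+-+] → (2.25949, -0.0197624, 0.0091)–(2.2709, 0, 0.0091)  len=0.0228
  (v21,v1,v22) [++-] → (0.50596, -0.836818, 0.0091)–(0.49455, -0.856581, 0.0091)  len=0.0228
  (v22,v1,v2) [-+-] → (0.50596, -0.836818, 0.0091)–(0.9891, 0, 0.0091)  len=0.9663

Chained into 2 loop(s):
  loop 1: 12 segments, perimeter = 13.6253
  loop 2: 12 segments, perimeter = 5.9346
Total perimeter = 19.560
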